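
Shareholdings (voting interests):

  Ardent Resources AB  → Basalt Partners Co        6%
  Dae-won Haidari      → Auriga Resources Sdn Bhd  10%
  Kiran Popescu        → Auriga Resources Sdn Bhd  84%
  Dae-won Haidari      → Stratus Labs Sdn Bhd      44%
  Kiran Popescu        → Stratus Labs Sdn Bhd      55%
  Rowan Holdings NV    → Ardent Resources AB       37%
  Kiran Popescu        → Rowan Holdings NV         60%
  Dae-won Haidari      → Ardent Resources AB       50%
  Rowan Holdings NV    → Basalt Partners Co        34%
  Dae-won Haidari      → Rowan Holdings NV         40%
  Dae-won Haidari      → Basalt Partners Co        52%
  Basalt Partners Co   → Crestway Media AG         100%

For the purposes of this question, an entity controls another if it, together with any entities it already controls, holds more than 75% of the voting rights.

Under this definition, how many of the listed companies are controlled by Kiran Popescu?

1

Kiran holds 84% of Auriga, so Kiran controls Auriga.
No other company's threshold is met.
Kiran controls 1 company.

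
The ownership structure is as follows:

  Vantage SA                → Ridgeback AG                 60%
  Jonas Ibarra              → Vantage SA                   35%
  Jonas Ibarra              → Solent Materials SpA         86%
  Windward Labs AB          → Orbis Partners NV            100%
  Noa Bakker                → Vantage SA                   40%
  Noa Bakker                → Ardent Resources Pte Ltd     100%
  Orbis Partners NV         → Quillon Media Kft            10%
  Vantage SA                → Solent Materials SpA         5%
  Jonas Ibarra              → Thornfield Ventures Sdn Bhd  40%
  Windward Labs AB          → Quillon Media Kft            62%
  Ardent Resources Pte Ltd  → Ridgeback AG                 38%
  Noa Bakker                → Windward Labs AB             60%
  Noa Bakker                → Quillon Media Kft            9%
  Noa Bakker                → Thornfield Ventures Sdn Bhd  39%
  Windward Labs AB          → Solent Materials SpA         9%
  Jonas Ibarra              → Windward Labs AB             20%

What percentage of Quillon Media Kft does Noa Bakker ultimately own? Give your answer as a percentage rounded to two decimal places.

Noa reaches Quillon along 3 paths.
Via Windward → Orbis: 60% × 100% × 10% = 6%.
Via Windward: 60% × 62% = 37.2%.
Direct stake: 9% = 9%.
Total: 6% + 37.2% + 9% = 52.2%.
Rounded: 52.20%.

52.20%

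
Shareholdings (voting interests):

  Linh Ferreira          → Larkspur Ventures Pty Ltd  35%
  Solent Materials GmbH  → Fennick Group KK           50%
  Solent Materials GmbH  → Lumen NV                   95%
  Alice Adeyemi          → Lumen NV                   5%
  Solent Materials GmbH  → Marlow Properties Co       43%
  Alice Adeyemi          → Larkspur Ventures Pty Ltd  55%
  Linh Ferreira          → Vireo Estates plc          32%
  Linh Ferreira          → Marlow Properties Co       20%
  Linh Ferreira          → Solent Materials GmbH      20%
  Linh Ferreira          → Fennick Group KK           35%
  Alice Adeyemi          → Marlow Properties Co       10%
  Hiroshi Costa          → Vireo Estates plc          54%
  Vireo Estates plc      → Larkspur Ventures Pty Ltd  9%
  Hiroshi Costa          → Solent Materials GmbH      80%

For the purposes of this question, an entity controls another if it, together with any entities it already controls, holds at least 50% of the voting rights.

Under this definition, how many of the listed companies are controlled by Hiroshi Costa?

Hiroshi holds 80% of Solent, so Hiroshi controls Solent.
Hiroshi holds 54% of Vireo, so Hiroshi controls Vireo.
Solent holds 50% of Fennick, so Hiroshi controls Fennick.
Solent holds 95% of Lumen, so Hiroshi controls Lumen.
No other company's threshold is met.
Hiroshi controls 4 companies.

4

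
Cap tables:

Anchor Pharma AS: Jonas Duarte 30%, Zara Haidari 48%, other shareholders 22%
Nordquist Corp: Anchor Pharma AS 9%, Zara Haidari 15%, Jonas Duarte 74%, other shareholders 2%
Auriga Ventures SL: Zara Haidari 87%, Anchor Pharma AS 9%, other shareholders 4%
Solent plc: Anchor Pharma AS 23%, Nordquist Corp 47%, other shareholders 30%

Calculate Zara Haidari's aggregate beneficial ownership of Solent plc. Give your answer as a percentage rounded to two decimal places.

20.12%

Zara reaches Solent along 3 paths.
Via Anchor: 48% × 23% = 11.04%.
Via Anchor → Nordquist: 48% × 9% × 47% = 2.0304%.
Via Nordquist: 15% × 47% = 7.05%.
Total: 11.04% + 2.0304% + 7.05% = 20.1204%.
Rounded: 20.12%.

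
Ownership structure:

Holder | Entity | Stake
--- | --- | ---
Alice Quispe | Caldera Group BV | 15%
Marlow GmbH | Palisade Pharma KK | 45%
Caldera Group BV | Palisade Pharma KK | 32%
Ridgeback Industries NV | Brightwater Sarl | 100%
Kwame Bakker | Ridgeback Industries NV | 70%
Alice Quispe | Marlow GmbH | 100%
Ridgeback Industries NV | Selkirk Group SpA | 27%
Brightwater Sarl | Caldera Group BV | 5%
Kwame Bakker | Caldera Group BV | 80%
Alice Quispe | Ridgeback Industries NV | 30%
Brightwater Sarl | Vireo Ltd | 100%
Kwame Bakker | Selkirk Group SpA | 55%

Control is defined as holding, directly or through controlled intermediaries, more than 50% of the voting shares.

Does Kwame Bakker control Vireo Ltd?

Kwame holds 70% of Ridgeback, so Kwame controls Ridgeback.
Ridgeback holds 100% of Brightwater, so Kwame controls Brightwater.
Brightwater holds 100% of Vireo, so Kwame controls Vireo.

Yes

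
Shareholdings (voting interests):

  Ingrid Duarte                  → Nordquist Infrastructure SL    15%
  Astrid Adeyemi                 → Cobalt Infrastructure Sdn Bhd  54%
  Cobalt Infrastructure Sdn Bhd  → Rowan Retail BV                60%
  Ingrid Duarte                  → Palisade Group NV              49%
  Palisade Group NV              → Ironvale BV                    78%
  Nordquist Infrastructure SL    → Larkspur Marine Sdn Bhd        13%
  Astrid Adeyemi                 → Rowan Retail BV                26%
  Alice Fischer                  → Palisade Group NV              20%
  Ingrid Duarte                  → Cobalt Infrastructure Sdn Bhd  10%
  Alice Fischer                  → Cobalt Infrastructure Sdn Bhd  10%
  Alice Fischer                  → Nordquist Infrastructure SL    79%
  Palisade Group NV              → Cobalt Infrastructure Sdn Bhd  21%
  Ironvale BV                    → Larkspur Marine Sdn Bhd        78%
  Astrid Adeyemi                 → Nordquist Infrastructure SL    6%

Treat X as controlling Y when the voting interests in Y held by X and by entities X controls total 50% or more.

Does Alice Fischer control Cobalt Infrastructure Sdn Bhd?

No

Alice holds 79% of Nordquist, so Alice controls Nordquist.
In Cobalt, Alice's side holds only 10%, not ≥ 50%.
So Alice does not control Cobalt.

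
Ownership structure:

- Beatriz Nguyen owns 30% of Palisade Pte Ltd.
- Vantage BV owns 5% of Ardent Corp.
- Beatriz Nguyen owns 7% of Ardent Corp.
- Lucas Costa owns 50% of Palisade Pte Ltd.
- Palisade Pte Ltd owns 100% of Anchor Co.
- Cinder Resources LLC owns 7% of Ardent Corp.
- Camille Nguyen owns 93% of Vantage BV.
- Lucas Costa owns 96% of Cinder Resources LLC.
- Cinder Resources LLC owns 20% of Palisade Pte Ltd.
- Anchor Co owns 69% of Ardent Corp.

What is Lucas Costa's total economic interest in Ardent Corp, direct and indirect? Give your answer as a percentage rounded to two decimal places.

Lucas reaches Ardent along 3 paths.
Via Cinder: 96% × 7% = 6.72%.
Via Palisade → Anchor: 50% × 100% × 69% = 34.5%.
Via Cinder → Palisade → Anchor: 96% × 20% × 100% × 69% = 13.248%.
Total: 6.72% + 34.5% + 13.248% = 54.468%.
Rounded: 54.47%.

54.47%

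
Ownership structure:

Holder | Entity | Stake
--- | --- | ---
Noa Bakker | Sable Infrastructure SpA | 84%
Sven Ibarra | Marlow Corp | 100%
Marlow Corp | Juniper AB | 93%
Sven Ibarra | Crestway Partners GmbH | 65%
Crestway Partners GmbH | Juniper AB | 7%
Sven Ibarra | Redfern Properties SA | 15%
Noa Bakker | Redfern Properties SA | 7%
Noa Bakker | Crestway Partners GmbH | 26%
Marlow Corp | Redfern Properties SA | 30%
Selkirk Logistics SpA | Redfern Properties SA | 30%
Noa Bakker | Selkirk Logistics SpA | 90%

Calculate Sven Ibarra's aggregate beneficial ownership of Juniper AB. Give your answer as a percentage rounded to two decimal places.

Sven reaches Juniper along 2 paths.
Via Marlow: 100% × 93% = 93%.
Via Crestway: 65% × 7% = 4.55%.
Total: 93% + 4.55% = 97.55%.

97.55%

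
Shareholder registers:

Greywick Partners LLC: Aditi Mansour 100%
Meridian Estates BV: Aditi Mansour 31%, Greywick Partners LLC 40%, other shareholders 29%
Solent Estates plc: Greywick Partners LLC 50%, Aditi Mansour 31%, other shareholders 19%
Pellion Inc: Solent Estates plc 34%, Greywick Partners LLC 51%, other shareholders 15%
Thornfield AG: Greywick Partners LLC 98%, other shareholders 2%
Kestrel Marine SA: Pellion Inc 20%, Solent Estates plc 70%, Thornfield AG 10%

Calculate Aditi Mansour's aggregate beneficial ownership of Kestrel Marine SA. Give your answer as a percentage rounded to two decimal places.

82.21%

Aditi reaches Kestrel along 6 paths.
Via Greywick → Solent → Pellion: 100% × 50% × 34% × 20% = 3.4%.
Via Solent → Pellion: 31% × 34% × 20% = 2.108%.
Via Greywick → Pellion: 100% × 51% × 20% = 10.2%.
Via Greywick → Solent: 100% × 50% × 70% = 35%.
Via Solent: 31% × 70% = 21.7%.
Via Greywick → Thornfield: 100% × 98% × 10% = 9.8%.
Total: 3.4% + 2.108% + 10.2% + 35% + 21.7% + 9.8% = 82.208%.
Rounded: 82.21%.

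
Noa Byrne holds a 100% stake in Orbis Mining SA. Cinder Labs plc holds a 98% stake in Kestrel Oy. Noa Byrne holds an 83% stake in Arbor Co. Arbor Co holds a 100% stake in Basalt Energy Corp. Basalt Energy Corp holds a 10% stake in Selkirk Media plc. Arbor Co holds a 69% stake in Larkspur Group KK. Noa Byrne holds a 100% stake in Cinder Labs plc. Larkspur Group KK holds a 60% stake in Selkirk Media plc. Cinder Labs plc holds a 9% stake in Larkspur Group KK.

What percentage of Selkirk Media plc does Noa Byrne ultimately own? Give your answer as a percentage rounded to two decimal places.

Noa reaches Selkirk along 3 paths.
Via Arbor → Basalt: 83% × 100% × 10% = 8.3%.
Via Cinder → Larkspur: 100% × 9% × 60% = 5.4%.
Via Arbor → Larkspur: 83% × 69% × 60% = 34.362%.
Total: 8.3% + 5.4% + 34.362% = 48.062%.
Rounded: 48.06%.

48.06%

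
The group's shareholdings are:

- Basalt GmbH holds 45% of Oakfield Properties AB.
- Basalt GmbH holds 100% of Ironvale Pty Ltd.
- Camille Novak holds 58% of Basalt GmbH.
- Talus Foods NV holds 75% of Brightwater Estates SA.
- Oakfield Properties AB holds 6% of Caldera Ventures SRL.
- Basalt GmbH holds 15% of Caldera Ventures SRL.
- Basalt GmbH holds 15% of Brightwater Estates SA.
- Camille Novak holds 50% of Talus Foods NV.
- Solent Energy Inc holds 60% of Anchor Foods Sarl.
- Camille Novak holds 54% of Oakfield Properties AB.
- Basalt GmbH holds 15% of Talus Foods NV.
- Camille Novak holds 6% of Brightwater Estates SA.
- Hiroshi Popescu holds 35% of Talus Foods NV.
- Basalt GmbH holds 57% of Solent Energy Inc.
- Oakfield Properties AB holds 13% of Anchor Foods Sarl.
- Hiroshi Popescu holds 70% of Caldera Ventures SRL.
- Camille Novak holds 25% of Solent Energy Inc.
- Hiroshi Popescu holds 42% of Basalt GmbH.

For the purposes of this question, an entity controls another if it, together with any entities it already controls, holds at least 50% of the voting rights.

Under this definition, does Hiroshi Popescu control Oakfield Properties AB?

No

Hiroshi holds 70% of Caldera, so Hiroshi controls Caldera.
Neither Hiroshi nor any entity Hiroshi controls holds any voting interest in Oakfield.
So Hiroshi does not control Oakfield.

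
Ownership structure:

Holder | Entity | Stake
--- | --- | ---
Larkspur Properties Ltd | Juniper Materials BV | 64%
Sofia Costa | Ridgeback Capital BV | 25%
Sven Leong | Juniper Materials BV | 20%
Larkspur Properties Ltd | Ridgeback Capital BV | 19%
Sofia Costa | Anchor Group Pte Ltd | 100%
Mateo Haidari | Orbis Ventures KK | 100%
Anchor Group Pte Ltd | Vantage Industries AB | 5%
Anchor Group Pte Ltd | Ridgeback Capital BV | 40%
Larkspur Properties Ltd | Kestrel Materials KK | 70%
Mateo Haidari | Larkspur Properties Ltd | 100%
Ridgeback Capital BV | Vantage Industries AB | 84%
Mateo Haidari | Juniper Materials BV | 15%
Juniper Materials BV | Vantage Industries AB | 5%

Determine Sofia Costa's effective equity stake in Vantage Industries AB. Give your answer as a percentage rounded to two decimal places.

59.60%

Sofia reaches Vantage along 3 paths.
Via Ridgeback: 25% × 84% = 21%.
Via Anchor → Ridgeback: 100% × 40% × 84% = 33.6%.
Via Anchor: 100% × 5% = 5%.
Total: 21% + 33.6% + 5% = 59.6%.
Rounded: 59.60%.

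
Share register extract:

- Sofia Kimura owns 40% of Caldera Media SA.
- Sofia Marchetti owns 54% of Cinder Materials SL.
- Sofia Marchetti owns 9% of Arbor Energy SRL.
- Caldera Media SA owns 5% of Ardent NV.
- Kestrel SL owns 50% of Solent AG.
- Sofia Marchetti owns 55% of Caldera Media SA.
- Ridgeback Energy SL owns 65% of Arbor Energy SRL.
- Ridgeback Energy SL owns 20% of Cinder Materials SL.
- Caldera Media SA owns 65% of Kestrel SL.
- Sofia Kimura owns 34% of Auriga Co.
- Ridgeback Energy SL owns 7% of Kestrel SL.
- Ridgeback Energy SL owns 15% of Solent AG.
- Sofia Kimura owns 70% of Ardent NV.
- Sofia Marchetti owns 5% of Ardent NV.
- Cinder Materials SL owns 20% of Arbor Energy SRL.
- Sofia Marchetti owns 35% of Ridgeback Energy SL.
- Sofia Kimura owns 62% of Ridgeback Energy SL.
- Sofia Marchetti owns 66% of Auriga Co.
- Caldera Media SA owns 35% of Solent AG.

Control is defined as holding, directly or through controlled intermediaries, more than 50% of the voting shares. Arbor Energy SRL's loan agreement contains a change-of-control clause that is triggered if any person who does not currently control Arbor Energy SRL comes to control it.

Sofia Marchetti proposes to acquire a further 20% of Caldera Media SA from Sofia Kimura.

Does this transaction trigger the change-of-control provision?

The purchase adds only to Sofia Marchetti's holdings (Sofia Kimura's stake shrinks), so Sofia Marchetti is the only person who could newly come to control Arbor.
Sofia Marchetti holds 55% of Caldera, so Sofia Marchetti controls Caldera.
Caldera holds 65% of Kestrel, so Sofia Marchetti controls Kestrel.
Caldera and Kestrel together hold 35% + 50% = 85% of Solent, so Sofia Marchetti controls Solent.
Sofia Marchetti holds 54% of Cinder, so Sofia Marchetti controls Cinder.
Sofia Marchetti holds 66% of Auriga, so Sofia Marchetti controls Auriga.
In Arbor, Sofia Marchetti's side holds only 20% + 9% = 29%, not > 50%.
So before the transaction, Sofia Marchetti does not control Arbor.
After the purchase, Sofia Marchetti's direct stake in Caldera rises to 55% + 20% = 75%, and Sofia Kimura's stake falls to 20%.
Sofia Marchetti holds 75% of Caldera, so Sofia Marchetti controls Caldera.
After the transaction, Sofia Marchetti's side holds 20% + 9% = 29% of Arbor, not > 50%, so Sofia Marchetti still does not control Arbor.
No new person acquires control, so the clause is not triggered.

No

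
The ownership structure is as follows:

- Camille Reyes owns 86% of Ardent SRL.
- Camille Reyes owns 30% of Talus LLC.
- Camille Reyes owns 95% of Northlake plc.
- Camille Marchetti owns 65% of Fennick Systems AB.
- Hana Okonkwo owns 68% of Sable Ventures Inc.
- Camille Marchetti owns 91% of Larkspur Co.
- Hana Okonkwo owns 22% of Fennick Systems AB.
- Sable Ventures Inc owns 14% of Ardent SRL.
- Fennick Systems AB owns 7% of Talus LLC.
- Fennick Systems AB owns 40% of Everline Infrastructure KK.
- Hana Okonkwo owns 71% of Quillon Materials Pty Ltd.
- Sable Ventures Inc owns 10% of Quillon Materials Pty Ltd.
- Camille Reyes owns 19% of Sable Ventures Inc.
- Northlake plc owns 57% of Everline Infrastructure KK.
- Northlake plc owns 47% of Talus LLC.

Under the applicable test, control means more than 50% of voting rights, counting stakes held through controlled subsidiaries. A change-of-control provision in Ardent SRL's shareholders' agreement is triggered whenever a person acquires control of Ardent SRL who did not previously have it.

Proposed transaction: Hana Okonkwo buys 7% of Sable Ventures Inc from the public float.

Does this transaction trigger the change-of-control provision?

No

The purchase changes only Hana's holdings, so Hana is the only person who could newly come to control Ardent.
Hana holds 68% of Sable, so Hana controls Sable.
Sable and Hana together hold 10% + 71% = 81% of Quillon, so Hana controls Quillon.
In Ardent, Hana's side holds only 14%, not > 50%.
So before the transaction, Hana does not control Ardent.
After the purchase, Hana's direct stake in Sable rises to 68% + 7% = 75%.
Hana holds 75% of Sable, so Hana controls Sable.
After the transaction, Hana's side holds 14% of Ardent, not > 50%, so Hana still does not control Ardent.
No new person acquires control, so the clause is not triggered.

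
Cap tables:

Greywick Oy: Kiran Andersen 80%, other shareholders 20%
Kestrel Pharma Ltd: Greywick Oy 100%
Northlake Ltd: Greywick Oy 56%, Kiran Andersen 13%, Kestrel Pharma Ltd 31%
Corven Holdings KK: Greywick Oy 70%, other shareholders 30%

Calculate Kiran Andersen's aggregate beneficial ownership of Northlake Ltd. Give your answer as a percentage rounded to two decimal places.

Kiran reaches Northlake along 3 paths.
Via Greywick: 80% × 56% = 44.8%.
Direct stake: 13% = 13%.
Via Greywick → Kestrel: 80% × 100% × 31% = 24.8%.
Total: 44.8% + 13% + 24.8% = 82.6%.
Rounded: 82.60%.

82.60%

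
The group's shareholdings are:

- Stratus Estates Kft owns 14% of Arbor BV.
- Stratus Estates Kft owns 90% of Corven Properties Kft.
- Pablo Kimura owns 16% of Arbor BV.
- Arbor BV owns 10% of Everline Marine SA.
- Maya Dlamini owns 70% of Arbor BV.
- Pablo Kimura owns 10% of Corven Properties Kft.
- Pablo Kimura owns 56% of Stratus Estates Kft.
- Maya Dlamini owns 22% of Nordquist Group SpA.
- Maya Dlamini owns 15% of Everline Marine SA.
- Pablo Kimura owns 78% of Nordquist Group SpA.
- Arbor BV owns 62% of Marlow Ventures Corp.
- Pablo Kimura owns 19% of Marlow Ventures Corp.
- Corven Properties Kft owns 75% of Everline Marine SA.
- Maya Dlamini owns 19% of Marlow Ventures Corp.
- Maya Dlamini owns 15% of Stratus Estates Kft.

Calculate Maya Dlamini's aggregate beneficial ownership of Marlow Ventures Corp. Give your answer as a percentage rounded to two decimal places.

Maya reaches Marlow along 3 paths.
Direct stake: 19% = 19%.
Via Arbor: 70% × 62% = 43.4%.
Via Stratus → Arbor: 15% × 14% × 62% = 1.302%.
Total: 19% + 43.4% + 1.302% = 63.702%.
Rounded: 63.70%.

63.70%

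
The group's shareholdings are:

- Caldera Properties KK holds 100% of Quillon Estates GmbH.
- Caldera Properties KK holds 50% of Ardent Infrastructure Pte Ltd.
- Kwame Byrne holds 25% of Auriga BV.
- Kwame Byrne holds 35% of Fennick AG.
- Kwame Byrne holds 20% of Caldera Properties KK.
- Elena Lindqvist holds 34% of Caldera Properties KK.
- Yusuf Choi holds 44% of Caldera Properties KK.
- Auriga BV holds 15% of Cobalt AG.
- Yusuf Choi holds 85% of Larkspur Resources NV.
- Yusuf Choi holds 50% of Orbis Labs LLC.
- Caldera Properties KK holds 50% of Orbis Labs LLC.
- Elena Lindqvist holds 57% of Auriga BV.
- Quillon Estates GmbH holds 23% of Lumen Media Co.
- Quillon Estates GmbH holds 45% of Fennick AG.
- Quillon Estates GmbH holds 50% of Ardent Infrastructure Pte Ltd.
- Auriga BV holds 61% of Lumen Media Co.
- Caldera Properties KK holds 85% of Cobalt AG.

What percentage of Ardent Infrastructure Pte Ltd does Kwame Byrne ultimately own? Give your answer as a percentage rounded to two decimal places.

Kwame reaches Ardent along 2 paths.
Via Caldera → Quillon: 20% × 100% × 50% = 10%.
Via Caldera: 20% × 50% = 10%.
Total: 10% + 10% = 20%.
Rounded: 20.00%.

20.00%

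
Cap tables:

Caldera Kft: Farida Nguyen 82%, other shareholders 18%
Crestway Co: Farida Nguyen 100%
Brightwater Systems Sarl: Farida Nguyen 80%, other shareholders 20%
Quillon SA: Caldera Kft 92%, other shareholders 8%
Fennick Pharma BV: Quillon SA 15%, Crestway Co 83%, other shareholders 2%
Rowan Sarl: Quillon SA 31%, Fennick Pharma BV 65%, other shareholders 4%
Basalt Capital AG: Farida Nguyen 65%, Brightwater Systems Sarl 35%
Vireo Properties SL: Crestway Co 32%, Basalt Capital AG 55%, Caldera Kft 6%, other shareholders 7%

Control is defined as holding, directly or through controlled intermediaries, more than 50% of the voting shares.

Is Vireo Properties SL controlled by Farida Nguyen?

Farida holds 80% of Brightwater, so Farida controls Brightwater.
Farida and Brightwater together hold 65% + 35% = 100% of Basalt, so Farida controls Basalt.
Farida holds 82% of Caldera, so Farida controls Caldera.
Farida holds 100% of Crestway, so Farida controls Crestway.
Crestway and Basalt and Caldera together hold 32% + 55% + 6% = 93% of Vireo, so Farida controls Vireo.

Yes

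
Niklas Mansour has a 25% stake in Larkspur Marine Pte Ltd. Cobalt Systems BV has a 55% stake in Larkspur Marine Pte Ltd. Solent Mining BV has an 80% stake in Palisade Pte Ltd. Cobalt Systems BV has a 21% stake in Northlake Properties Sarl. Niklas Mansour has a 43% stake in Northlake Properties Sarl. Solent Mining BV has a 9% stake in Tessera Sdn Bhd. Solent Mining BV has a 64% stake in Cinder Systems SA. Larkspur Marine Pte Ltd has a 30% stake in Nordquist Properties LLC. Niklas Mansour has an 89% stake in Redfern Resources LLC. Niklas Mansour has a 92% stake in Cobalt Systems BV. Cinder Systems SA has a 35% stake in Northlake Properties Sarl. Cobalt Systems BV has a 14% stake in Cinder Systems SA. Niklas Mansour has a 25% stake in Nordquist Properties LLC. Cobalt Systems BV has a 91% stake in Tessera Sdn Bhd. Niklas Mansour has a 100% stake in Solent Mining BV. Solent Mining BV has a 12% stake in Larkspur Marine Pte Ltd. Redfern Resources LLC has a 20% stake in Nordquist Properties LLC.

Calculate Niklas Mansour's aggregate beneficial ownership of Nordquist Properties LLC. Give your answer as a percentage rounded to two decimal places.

69.08%

Niklas reaches Nordquist along 5 paths.
Via Larkspur: 25% × 30% = 7.5%.
Via Cobalt → Larkspur: 92% × 55% × 30% = 15.18%.
Via Solent → Larkspur: 100% × 12% × 30% = 3.6%.
Direct stake: 25% = 25%.
Via Redfern: 89% × 20% = 17.8%.
Total: 7.5% + 15.18% + 3.6% + 25% + 17.8% = 69.08%.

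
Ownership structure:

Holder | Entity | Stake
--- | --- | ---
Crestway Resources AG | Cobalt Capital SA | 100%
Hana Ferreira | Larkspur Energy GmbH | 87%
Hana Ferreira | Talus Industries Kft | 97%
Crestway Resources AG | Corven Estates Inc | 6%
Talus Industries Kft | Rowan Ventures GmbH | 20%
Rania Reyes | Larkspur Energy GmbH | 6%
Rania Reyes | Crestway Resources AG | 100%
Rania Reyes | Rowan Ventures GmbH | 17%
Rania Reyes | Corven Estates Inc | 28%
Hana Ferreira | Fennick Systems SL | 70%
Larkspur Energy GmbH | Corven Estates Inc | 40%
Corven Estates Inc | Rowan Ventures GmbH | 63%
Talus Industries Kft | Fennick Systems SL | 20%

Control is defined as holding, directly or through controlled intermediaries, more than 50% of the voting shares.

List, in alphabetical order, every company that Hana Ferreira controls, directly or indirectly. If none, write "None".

Fennick Systems SL, Larkspur Energy GmbH, Talus Industries Kft

Hana holds 87% of Larkspur, so Hana controls Larkspur.
Hana holds 97% of Talus, so Hana controls Talus.
Hana and Talus together hold 70% + 20% = 90% of Fennick, so Hana controls Fennick.
No other company's threshold is met.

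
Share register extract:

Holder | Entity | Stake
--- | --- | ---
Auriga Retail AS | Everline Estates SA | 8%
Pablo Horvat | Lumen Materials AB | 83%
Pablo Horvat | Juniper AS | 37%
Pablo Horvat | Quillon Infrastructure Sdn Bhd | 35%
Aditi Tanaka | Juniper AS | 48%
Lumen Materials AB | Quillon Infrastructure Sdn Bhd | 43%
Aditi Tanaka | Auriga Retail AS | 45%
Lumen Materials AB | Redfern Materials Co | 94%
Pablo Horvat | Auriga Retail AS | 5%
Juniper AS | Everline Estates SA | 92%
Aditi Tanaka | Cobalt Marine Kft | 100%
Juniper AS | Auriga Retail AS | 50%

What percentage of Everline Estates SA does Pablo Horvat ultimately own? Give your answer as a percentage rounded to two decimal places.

35.92%

Pablo reaches Everline along 3 paths.
Via Auriga: 5% × 8% = 0.4%.
Via Juniper → Auriga: 37% × 50% × 8% = 1.48%.
Via Juniper: 37% × 92% = 34.04%.
Total: 0.4% + 1.48% + 34.04% = 35.92%.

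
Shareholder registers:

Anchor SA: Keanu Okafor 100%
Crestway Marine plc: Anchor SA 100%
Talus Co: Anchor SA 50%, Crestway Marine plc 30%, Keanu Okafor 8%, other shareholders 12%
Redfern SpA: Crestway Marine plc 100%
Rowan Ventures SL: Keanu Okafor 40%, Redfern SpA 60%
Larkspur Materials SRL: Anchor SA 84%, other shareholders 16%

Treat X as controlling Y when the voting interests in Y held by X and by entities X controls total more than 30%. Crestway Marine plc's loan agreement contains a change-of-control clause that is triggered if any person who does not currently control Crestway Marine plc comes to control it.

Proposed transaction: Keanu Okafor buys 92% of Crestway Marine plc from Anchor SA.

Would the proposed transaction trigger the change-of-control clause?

The purchase adds only to Keanu's holdings (Anchor's stake shrinks), so Keanu is the only person who could newly come to control Crestway.
Keanu holds 100% of Anchor, so Keanu controls Anchor.
Anchor holds 100% of Crestway, so Keanu controls Crestway.
So Keanu already controls Crestway before the transaction.
After the purchase, Keanu holds 92% of Crestway directly, and Anchor's stake falls to 8%.
Keanu controlled Crestway already, so this is not a new person acquiring control; every other person's position is unchanged or reduced.
No new person acquires control, so the clause is not triggered.

No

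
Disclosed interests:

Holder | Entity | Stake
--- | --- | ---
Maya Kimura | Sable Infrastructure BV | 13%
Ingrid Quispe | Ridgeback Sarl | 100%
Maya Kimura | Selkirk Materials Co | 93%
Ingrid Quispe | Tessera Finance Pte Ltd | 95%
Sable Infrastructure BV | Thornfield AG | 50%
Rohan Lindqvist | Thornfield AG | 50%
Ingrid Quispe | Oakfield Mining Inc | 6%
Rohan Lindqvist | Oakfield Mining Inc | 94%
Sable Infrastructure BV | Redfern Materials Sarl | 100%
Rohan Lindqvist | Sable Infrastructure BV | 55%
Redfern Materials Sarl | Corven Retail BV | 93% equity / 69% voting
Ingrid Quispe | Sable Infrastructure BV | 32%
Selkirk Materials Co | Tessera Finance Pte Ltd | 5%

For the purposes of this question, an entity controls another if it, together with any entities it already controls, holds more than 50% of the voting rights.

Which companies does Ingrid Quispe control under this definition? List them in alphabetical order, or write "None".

Ingrid holds 95% of Tessera, so Ingrid controls Tessera.
Ingrid holds 100% of Ridgeback, so Ingrid controls Ridgeback.
No other company's threshold is met.

Ridgeback Sarl, Tessera Finance Pte Ltd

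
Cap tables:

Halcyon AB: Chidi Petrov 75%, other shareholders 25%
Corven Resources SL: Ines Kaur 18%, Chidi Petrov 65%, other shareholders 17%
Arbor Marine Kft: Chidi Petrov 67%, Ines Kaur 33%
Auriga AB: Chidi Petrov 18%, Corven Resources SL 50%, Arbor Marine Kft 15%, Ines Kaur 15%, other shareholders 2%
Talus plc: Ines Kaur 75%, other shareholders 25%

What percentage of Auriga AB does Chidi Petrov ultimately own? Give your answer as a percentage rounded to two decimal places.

Chidi reaches Auriga along 3 paths.
Direct stake: 18% = 18%.
Via Corven: 65% × 50% = 32.5%.
Via Arbor: 67% × 15% = 10.05%.
Total: 18% + 32.5% + 10.05% = 60.55%.

60.55%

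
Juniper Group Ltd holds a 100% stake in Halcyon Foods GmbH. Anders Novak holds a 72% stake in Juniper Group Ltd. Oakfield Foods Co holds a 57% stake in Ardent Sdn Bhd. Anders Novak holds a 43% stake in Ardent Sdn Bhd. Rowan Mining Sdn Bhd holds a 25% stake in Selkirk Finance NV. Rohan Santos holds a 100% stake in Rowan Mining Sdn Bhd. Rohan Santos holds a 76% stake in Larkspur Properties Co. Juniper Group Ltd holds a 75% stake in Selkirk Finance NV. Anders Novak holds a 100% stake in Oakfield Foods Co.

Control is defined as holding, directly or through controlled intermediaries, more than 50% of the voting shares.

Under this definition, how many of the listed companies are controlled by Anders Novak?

Anders holds 100% of Oakfield, so Anders controls Oakfield.
Oakfield and Anders together hold 57% + 43% = 100% of Ardent, so Anders controls Ardent.
Anders holds 72% of Juniper, so Anders controls Juniper.
Juniper holds 75% of Selkirk, so Anders controls Selkirk.
Juniper holds 100% of Halcyon, so Anders controls Halcyon.
No other company's threshold is met.
Anders controls 5 companies.

5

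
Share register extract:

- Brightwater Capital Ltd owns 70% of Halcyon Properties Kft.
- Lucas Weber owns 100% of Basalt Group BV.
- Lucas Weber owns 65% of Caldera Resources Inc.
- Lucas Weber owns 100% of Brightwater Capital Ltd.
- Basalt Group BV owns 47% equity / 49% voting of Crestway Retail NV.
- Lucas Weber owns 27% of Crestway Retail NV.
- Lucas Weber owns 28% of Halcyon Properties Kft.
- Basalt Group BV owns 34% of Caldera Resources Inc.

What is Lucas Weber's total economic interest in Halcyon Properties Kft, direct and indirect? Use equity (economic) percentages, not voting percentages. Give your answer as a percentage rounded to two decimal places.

Lucas reaches Halcyon along 2 paths.
Via Brightwater: 100% × 70% = 70%.
Direct stake: 28% = 28%.
Total: 70% + 28% = 98%.
Rounded: 98.00%.

98.00%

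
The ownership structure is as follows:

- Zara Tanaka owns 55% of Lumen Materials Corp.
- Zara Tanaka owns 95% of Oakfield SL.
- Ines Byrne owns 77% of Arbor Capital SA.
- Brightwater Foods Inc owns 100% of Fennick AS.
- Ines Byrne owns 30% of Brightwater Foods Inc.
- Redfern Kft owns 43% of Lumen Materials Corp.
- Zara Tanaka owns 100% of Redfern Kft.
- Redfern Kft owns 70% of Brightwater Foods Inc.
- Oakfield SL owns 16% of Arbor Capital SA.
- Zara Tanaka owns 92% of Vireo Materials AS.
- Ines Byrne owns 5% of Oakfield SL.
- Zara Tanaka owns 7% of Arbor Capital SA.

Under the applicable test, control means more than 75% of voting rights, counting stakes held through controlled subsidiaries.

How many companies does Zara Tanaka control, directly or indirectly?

Zara holds 100% of Redfern, so Zara controls Redfern.
Zara holds 95% of Oakfield, so Zara controls Oakfield.
Zara and Redfern together hold 55% + 43% = 98% of Lumen, so Zara controls Lumen.
Zara holds 92% of Vireo, so Zara controls Vireo.
No other company's threshold is met.
Zara controls 4 companies.

4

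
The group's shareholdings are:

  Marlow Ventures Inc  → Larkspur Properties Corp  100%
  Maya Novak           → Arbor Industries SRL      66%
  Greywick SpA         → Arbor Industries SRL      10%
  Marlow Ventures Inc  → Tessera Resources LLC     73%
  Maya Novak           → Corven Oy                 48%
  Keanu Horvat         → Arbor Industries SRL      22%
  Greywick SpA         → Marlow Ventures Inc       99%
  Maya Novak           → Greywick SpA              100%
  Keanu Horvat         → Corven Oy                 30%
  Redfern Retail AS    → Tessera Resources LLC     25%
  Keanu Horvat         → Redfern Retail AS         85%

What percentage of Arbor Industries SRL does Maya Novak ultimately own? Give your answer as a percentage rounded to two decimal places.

Maya reaches Arbor along 2 paths.
Direct stake: 66% = 66%.
Via Greywick: 100% × 10% = 10%.
Total: 66% + 10% = 76%.
Rounded: 76.00%.

76.00%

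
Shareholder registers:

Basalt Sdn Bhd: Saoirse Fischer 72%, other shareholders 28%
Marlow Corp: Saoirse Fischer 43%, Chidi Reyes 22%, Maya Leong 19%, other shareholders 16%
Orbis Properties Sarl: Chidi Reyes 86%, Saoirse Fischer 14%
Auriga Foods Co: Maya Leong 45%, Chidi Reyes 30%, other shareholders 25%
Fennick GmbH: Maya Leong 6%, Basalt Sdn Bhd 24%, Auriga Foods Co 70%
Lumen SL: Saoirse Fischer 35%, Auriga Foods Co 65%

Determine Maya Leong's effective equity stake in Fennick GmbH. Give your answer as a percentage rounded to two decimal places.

37.50%

Maya reaches Fennick along 2 paths.
Direct stake: 6% = 6%.
Via Auriga: 45% × 70% = 31.5%.
Total: 6% + 31.5% = 37.5%.
Rounded: 37.50%.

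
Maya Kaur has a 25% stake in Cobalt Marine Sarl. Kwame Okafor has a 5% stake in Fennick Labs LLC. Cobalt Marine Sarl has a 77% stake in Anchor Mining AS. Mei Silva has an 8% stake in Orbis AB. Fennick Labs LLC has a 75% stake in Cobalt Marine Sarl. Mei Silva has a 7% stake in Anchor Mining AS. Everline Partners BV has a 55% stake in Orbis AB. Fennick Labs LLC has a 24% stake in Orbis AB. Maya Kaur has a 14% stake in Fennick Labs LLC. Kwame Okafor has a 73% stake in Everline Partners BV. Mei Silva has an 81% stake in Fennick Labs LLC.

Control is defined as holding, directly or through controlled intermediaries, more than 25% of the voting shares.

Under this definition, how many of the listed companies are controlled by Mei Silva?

Mei holds 81% of Fennick, so Mei controls Fennick.
Fennick holds 75% of Cobalt, so Mei controls Cobalt.
Fennick and Mei together hold 24% + 8% = 32% of Orbis, so Mei controls Orbis.
Cobalt and Mei together hold 77% + 7% = 84% of Anchor, so Mei controls Anchor.
No other company's threshold is met.
Mei controls 4 companies.

4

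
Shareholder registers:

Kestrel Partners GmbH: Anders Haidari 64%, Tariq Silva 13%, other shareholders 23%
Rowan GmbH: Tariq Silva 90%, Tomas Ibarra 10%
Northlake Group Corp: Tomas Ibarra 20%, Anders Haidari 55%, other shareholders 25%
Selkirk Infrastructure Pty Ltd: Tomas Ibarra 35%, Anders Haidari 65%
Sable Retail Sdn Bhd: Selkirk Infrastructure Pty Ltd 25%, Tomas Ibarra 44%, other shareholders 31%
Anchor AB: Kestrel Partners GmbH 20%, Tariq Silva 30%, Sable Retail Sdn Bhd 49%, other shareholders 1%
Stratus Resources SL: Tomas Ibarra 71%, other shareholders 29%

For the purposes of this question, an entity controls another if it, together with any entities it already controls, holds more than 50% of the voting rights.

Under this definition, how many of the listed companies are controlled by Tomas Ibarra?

1

Tomas holds 71% of Stratus, so Tomas controls Stratus.
No other company's threshold is met.
Tomas controls 1 company.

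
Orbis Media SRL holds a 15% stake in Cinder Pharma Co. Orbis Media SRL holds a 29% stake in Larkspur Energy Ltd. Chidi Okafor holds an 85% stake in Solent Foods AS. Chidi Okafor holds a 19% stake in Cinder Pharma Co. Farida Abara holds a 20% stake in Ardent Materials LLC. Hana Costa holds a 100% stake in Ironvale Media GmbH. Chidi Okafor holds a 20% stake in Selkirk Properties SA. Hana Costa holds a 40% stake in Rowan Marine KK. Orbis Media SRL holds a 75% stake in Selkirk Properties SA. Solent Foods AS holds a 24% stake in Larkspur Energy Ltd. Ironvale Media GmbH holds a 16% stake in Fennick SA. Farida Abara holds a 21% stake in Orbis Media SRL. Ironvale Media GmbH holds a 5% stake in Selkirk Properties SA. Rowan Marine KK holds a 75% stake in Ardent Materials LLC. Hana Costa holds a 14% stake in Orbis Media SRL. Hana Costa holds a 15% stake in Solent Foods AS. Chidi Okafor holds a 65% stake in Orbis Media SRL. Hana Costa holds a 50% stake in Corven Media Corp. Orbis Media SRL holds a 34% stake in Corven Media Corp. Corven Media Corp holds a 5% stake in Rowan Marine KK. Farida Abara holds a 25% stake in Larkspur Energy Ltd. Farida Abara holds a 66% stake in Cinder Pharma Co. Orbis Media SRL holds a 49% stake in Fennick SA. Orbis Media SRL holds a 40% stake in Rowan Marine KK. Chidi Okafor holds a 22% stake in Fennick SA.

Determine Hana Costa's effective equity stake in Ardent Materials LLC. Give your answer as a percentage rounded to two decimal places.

Hana reaches Ardent along 4 paths.
Via Orbis → Rowan: 14% × 40% × 75% = 4.2%.
Via Rowan: 40% × 75% = 30%.
Via Corven → Rowan: 50% × 5% × 75% = 1.875%.
Via Orbis → Corven → Rowan: 14% × 34% × 5% × 75% = 0.1785%.
Total: 4.2% + 30% + 1.875% + 0.1785% = 36.2535%.
Rounded: 36.25%.

36.25%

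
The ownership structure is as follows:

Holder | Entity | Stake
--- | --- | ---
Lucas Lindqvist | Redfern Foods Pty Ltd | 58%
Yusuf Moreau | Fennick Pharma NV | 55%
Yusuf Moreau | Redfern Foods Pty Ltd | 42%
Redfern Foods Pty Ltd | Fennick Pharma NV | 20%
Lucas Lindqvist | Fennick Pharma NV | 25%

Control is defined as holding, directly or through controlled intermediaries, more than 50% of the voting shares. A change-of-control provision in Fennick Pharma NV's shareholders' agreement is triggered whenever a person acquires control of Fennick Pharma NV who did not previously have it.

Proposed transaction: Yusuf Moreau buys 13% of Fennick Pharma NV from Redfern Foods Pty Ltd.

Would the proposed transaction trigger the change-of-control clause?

No

The purchase adds only to Yusuf's holdings (Redfern's stake shrinks), so Yusuf is the only person who could newly come to control Fennick.
Yusuf holds 55% of Fennick, so Yusuf controls Fennick.
So Yusuf already controls Fennick before the transaction.
After the purchase, Yusuf's direct stake in Fennick rises to 55% + 13% = 68%, and Redfern's stake falls to 7%.
Yusuf controlled Fennick already, so this is not a new person acquiring control; every other person's position is unchanged or reduced.
No new person acquires control, so the clause is not triggered.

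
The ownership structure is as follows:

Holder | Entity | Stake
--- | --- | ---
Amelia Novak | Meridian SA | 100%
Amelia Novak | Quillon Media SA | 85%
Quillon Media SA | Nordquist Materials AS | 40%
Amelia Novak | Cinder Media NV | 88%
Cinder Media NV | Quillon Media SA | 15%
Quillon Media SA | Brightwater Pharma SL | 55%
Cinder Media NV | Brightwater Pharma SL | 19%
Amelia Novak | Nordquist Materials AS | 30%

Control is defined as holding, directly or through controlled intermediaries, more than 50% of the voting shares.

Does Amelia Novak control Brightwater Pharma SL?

Yes

Amelia holds 88% of Cinder, so Amelia controls Cinder.
Cinder and Amelia together hold 15% + 85% = 100% of Quillon, so Amelia controls Quillon.
Quillon and Cinder together hold 55% + 19% = 74% of Brightwater, so Amelia controls Brightwater.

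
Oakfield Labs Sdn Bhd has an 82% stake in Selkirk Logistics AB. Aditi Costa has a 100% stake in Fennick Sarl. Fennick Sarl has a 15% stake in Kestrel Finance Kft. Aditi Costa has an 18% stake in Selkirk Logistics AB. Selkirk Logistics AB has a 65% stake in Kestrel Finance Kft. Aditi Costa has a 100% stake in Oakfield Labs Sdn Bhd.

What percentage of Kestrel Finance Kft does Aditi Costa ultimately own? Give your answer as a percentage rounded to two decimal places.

Aditi reaches Kestrel along 3 paths.
Via Selkirk: 18% × 65% = 11.7%.
Via Oakfield → Selkirk: 100% × 82% × 65% = 53.3%.
Via Fennick: 100% × 15% = 15%.
Total: 11.7% + 53.3% + 15% = 80%.
Rounded: 80.00%.

80.00%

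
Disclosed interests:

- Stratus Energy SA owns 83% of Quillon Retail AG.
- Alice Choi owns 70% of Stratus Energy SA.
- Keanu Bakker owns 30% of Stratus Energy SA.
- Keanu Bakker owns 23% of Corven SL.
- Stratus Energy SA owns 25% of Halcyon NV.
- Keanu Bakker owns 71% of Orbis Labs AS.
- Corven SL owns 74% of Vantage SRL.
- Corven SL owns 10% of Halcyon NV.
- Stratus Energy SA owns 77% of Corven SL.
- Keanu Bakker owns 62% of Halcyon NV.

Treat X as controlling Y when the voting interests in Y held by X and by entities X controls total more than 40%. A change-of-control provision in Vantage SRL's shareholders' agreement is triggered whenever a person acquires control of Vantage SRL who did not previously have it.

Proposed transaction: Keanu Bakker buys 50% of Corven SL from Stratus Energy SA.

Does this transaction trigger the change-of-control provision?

The purchase adds only to Keanu's holdings (Stratus's stake shrinks), so Keanu is the only person who could newly come to control Vantage.
Keanu holds 71% of Orbis, so Keanu controls Orbis.
Keanu holds 62% of Halcyon, so Keanu controls Halcyon.
Neither Keanu nor any entity Keanu controls holds any voting interest in Vantage.
So before the transaction, Keanu does not control Vantage.
After the purchase, Keanu's direct stake in Corven rises to 23% + 50% = 73%, and Stratus's stake falls to 27%.
Keanu holds 73% of Corven, so Keanu controls Corven.
Corven holds 74% of Vantage, so Keanu controls Vantage.
Keanu did not control Vantage before and does after, so the clause is triggered.

Yes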